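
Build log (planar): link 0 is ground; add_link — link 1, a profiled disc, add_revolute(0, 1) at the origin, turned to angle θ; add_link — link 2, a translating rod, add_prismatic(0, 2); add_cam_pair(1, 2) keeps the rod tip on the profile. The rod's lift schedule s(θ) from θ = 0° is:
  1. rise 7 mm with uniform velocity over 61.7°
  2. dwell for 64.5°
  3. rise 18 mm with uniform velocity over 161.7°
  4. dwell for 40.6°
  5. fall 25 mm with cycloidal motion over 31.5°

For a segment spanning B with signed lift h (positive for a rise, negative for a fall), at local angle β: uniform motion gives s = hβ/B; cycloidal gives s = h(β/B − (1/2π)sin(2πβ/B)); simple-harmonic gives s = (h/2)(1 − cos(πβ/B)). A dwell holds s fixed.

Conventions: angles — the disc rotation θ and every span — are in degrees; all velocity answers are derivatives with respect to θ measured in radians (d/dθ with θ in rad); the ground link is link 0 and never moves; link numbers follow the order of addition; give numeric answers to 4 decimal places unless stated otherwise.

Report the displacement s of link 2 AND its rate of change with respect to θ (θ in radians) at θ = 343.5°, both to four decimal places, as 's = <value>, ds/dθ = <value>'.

seg 1 [0°–61.7°] uniform, h=7: full span → s += 7 → s = 7.0000
seg 2 [61.7°–126.2°] dwell: s stays 7.0000
seg 3 [126.2°–287.9°] uniform, h=18: full span → s += 18 → s = 25.0000
seg 4 [287.9°–328.5°] dwell: s stays 25.0000
seg 5 [328.5°–360°] cycloidal, h=-25: θ=343.5° here. β=15, B=31.5. -25·(0.4762 − sin(2π·0.4762)/(2π)) = -11.3117 → s = 13.6883
velocity in seg [328.5°–360°] (cycloidal), θ in radians: β = 15° = 0.2618 rad, B = 31.5° = 0.5498 rad; ds/dθ = (h/B)(1 − cos(2πβ/B)) = ((-25)/0.5498)(1 − cos(2π·0.4762)) = -90.437788 mm/rad

s = 13.6883, ds/dθ = -90.4378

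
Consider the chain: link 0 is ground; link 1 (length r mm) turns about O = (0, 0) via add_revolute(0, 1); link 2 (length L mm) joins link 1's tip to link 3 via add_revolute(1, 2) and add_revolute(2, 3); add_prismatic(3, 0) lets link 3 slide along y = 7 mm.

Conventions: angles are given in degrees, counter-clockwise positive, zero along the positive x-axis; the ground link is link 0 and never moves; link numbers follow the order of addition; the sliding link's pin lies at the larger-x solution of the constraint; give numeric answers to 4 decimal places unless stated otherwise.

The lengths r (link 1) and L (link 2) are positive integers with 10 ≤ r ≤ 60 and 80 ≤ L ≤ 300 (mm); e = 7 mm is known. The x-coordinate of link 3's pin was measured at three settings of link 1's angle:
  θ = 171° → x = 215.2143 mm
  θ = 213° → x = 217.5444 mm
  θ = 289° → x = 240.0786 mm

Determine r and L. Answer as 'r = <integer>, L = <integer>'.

constraint per measurement: (x − r cos θ)² + (r sin θ − e)² = L²
subtracting the θ₁ and θ₂ equations cancels the r² and L² terms:
r = (x₁² − x₂²) / (2[(x₁cos θ₁ + e sin θ₁) − (x₂cos θ₂ + e sin θ₂)]) = 20.0002 → r = 20
L² = (x₁ − r cos θ₁)² + (r sin θ₁ − e)² = 55224.9795 → L = 235.0000 → L = 235
check at θ₃=289°: x = 240.0786 (printed 240.0786) ✓

r = 20, L = 235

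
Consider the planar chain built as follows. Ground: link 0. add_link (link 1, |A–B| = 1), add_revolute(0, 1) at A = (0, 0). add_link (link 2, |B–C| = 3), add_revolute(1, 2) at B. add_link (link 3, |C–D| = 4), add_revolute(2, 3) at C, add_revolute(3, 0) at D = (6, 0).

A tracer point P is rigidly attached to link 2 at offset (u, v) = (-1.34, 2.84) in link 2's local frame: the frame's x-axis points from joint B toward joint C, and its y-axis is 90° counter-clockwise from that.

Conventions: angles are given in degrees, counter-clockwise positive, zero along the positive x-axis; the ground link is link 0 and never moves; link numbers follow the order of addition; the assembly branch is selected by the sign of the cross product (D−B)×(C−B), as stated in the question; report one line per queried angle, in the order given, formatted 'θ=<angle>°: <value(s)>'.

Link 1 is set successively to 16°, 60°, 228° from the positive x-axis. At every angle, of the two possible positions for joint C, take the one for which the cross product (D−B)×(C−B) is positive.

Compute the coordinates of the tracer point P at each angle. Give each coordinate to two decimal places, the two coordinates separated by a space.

A=(0,0), D=(6.00,0)
θ=16°: B = A + 1.00·(cos16°, sin16°) = (0.9613, 0.2756)
θ=16°: |BD| = 5.0463
θ=16°: circle(B,3.00) ∩ circle(D,4.00): a=1.8296, h=2.3775
θ=16°:   candidates: C₊=(2.9180,2.5497) cross=11.998; C₋=(2.6582,-2.1983) cross=-11.998
θ=16°:   branch + wants cross > 0 → take C=(2.9180,2.5497) (cross=11.998)
θ=16°: ex = (C−B)/|BC| = (0.6522,0.7580); ey = (-0.7580,0.6522)
θ=16°: P = B + -1.34·ex + 2.84·ey = (-2.0655,1.1122)
θ=60°: B = A + 1.00·(cos60°, sin60°) = (0.5000, 0.8660)
θ=60°: |BD| = 5.5678
θ=60°: circle(B,3.00) ∩ circle(D,4.00): a=2.1553, h=2.0868
θ=60°:   candidates: C₊=(2.9536,2.5922) cross=11.619; C₋=(2.3044,-1.5306) cross=-11.619
θ=60°:   branch + wants cross > 0 → take C=(2.9536,2.5922) (cross=11.619)
θ=60°: ex = (C−B)/|BC| = (0.8179,0.5754); ey = (-0.5754,0.8179)
θ=60°: P = B + -1.34·ex + 2.84·ey = (-2.2301,2.4178)
θ=228°: B = A + 1.00·(cos228°, sin228°) = (-0.6691, -0.7431)
θ=228°: |BD| = 6.7104
θ=228°: circle(B,3.00) ∩ circle(D,4.00): a=2.8336, h=0.9852
θ=228°:   candidates: C₊=(2.0380,0.5498) cross=6.611; C₋=(2.2562,-1.4084) cross=-6.611
θ=228°:   branch + wants cross > 0 → take C=(2.0380,0.5498) (cross=6.611)
θ=228°: ex = (C−B)/|BC| = (0.9024,0.4310); ey = (-0.4310,0.9024)
θ=228°: P = B + -1.34·ex + 2.84·ey = (-3.1023,1.2421)

θ=16°: -2.07 1.11
θ=60°: -2.23 2.42
θ=228°: -3.10 1.24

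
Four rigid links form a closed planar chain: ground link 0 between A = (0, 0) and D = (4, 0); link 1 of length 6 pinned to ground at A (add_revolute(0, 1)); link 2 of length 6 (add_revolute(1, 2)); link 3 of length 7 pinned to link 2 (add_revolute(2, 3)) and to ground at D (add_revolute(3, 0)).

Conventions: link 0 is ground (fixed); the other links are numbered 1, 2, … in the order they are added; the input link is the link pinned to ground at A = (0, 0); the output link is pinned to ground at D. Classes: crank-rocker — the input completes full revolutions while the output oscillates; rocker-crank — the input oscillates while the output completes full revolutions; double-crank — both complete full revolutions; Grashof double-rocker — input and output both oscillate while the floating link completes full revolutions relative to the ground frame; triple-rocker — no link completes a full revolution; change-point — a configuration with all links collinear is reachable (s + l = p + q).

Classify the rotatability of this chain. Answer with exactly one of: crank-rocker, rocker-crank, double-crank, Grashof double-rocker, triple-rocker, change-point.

lengths: ground=4, input=6, coupler=6, output=7
sorted: s=4 (shortest), l=7 (longest), p+q=12
s + l = 11 vs p + q = 12
s + l < p + q (Grashof) with shortest = ground link → double-crank

double-crank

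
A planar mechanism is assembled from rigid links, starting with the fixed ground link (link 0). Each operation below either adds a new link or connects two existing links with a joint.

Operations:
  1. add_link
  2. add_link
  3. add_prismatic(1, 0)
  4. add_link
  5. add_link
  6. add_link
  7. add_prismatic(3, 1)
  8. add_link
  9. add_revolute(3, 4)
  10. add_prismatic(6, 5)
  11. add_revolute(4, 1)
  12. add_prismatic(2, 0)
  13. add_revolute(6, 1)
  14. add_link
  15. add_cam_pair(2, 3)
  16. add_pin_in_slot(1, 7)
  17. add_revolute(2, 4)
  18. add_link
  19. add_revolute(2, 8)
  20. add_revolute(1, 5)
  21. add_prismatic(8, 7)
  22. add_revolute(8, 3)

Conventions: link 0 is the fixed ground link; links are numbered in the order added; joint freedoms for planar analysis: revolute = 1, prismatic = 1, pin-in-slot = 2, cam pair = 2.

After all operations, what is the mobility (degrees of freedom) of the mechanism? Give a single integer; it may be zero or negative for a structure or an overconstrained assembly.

link 0 = ground. State L|J1|J2 = 1|0|0
+link1  2|0|0
+link2  3|0|0
P(1,0) f=1→J1  3|1|0
+link3  4|1|0
+link4  5|1|0
+link5  6|1|0
P(3,1) f=1→J1  6|2|0
+link6  7|2|0
R(3,4) f=1→J1  7|3|0
P(6,5) f=1→J1  7|4|0
R(4,1) f=1→J1  7|5|0
P(2,0) f=1→J1  7|6|0
R(6,1) f=1→J1  7|7|0
+link7  8|7|0
C(2,3) f=2→J2  8|7|1
PS(1,7) f=2→J2  8|7|2
R(2,4) f=1→J1  8|8|2
+link8  9|8|2
R(2,8) f=1→J1  9|9|2
R(1,5) f=1→J1  9|10|2
P(8,7) f=1→J1  9|11|2
R(8,3) f=1→J1  9|12|2
M = 3(9−1)−2·12−2 = 24−24−2 = -2

M = -2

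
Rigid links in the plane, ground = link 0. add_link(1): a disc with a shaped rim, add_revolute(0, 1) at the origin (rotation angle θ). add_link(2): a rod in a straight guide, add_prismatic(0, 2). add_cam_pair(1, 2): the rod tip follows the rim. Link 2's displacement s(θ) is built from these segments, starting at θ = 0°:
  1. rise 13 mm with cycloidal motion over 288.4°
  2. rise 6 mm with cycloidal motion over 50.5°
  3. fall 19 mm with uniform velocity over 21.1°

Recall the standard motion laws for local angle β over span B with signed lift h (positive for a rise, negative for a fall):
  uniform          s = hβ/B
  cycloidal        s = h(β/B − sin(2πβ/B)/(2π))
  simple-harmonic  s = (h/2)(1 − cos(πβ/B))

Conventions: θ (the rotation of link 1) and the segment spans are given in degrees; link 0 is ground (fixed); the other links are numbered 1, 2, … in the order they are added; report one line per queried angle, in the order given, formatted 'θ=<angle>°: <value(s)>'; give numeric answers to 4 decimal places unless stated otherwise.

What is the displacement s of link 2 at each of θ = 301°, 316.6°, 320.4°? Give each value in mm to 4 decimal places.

segment 1 (0° to 288.4°, cycloidal, h = 13) is passed completely: s = 0.0000 + (13) = 13.0000
θ = 301° falls in segment 2 (288.4° to 338.9°, cycloidal, h = 6): β = 301 − 288.4 = 12.6°, B = 50.5°; Δs = 6·(0.2495 − sin(2π·0.2495)/(2π)) = 0.5421; s = 13.0000 + 0.5421 = 13.5421
θ = 316.6° falls in segment 2 (288.4° to 338.9°, cycloidal, h = 6): β = 316.6 − 288.4 = 28.2°, B = 50.5°; Δs = 6·(0.5584 − sin(2π·0.5584)/(2π)) = 3.6932; s = 13.0000 + 3.6932 = 16.6932
θ = 320.4° falls in segment 2 (288.4° to 338.9°, cycloidal, h = 6): β = 320.4 − 288.4 = 32°, B = 50.5°; Δs = 6·(0.6337 − sin(2π·0.6337)/(2π)) = 4.5130; s = 13.0000 + 4.5130 = 17.5130

θ=301°: 13.5421
θ=316.6°: 16.6932
θ=320.4°: 17.5130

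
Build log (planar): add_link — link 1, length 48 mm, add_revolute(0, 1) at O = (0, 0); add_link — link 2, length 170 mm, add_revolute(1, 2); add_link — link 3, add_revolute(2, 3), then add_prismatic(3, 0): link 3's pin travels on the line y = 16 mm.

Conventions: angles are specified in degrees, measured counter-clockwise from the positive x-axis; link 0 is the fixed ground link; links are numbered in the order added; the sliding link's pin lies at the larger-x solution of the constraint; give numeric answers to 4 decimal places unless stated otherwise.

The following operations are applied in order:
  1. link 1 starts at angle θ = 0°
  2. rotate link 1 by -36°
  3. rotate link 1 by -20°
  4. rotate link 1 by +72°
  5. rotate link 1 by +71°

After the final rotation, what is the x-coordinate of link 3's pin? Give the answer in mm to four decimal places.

geometry: r = 48 mm, L = 170 mm, e = 16 mm; θ starts at 0°
rotate link 1 by -36°: θ ← 0° -36° = -36°
rotate link 1 by -20°: θ ← -36° -20° = -56°
rotate link 1 by +72°: θ ← -56° +72° = 16°
rotate link 1 by +71°: θ ← 16° +71° = 87°
crank pin P = (r cos θ, r sin θ) = (2.512126, 47.934218)
h = r sin θ − e = 47.934218 − 16 = 31.934218
x = r cos θ + √(L² − h²) = 2.512126 + 166.973668 = 169.485794

169.4858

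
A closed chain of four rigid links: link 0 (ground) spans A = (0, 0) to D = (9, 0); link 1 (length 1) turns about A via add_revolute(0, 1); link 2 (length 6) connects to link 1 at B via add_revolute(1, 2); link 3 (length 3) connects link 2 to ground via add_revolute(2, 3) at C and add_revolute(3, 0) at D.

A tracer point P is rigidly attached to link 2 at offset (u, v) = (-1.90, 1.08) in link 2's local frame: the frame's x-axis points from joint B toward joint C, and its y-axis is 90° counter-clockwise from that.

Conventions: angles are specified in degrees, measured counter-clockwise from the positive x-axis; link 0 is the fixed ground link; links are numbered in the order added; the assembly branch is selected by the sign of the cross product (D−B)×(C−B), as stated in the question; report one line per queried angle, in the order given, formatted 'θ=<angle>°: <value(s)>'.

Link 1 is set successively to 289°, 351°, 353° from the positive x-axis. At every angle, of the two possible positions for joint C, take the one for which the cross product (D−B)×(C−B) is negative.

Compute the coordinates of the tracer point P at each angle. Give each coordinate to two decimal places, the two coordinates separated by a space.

A=(0,0), D=(9.00,0)
θ=289°: B = A + 1.00·(cos289°, sin289°) = (0.3256, -0.9455)
θ=289°: |BD| = 8.7258
θ=289°: circle(B,6.00) ∩ circle(D,3.00): a=5.9100, h=1.0351
θ=289°:   candidates: C₊=(6.0886,0.7239) cross=9.032; C₋=(6.3130,-1.3341) cross=-9.032
θ=289°:   branch - wants cross < 0 → take C=(6.3130,-1.3341) (cross=-9.032)
θ=289°: ex = (C−B)/|BC| = (0.9979,-0.0648); ey = (0.0648,0.9979)
θ=289°: P = B + -1.90·ex + 1.08·ey = (-1.5005,0.2553)
θ=351°: B = A + 1.00·(cos351°, sin351°) = (0.9877, -0.1564)
θ=351°: |BD| = 8.0138
θ=351°: circle(B,6.00) ∩ circle(D,3.00): a=5.6915, h=1.8991
θ=351°:   candidates: C₊=(6.6410,1.8535) cross=15.219; C₋=(6.7152,-1.9441) cross=-15.219
θ=351°:   branch - wants cross < 0 → take C=(6.7152,-1.9441) (cross=-15.219)
θ=351°: ex = (C−B)/|BC| = (0.9546,-0.2979); ey = (0.2979,0.9546)
θ=351°: P = B + -1.90·ex + 1.08·ey = (-0.5042,1.4406)
θ=353°: B = A + 1.00·(cos353°, sin353°) = (0.9925, -0.1219)
θ=353°: |BD| = 8.0084
θ=353°: circle(B,6.00) ∩ circle(D,3.00): a=5.6899, h=1.9039
θ=353°:   candidates: C₊=(6.6528,1.8684) cross=15.247; C₋=(6.7108,-1.9389) cross=-15.247
θ=353°:   branch - wants cross < 0 → take C=(6.7108,-1.9389) (cross=-15.247)
θ=353°: ex = (C−B)/|BC| = (0.9530,-0.3028); ey = (0.3028,0.9530)
θ=353°: P = B + -1.90·ex + 1.08·ey = (-0.4912,1.4828)

θ=289°: -1.50 0.26
θ=351°: -0.50 1.44
θ=353°: -0.49 1.48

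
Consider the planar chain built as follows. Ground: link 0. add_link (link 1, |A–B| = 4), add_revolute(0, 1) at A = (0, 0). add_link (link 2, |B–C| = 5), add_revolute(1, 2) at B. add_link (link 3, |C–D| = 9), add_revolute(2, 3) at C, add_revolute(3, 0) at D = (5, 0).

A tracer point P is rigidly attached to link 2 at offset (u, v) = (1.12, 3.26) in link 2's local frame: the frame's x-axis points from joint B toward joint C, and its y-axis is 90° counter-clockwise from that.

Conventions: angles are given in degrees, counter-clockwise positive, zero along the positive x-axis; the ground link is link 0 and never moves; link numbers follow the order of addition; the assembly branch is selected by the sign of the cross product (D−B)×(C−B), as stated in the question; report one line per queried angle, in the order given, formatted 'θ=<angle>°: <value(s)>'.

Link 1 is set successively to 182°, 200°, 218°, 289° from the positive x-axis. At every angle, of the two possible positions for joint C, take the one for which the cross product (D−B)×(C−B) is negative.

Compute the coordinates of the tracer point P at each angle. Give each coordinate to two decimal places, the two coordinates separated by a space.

A=(0,0), D=(5.00,0)
θ=182°: B = A + 4.00·(cos182°, sin182°) = (-3.9976, -0.1396)
θ=182°: |BD| = 8.9986
θ=182°: circle(B,5.00) ∩ circle(D,9.00): a=1.3877, h=4.8036
θ=182°:   candidates: C₊=(-2.6845,4.6849) cross=43.226; C₋=(-2.5355,-4.9210) cross=-43.226
θ=182°:   branch - wants cross < 0 → take C=(-2.5355,-4.9210) (cross=-43.226)
θ=182°: ex = (C−B)/|BC| = (0.2924,-0.9563); ey = (0.9563,0.2924)
θ=182°: P = B + 1.12·ex + 3.26·ey = (-0.5525,-0.2574)
θ=200°: B = A + 4.00·(cos200°, sin200°) = (-3.7588, -1.3681)
θ=200°: |BD| = 8.8650
θ=200°: circle(B,5.00) ∩ circle(D,9.00): a=1.2740, h=4.8350
θ=200°:   candidates: C₊=(-3.2462,3.6056) cross=42.862; C₋=(-1.7539,-5.9485) cross=-42.862
θ=200°:   branch - wants cross < 0 → take C=(-1.7539,-5.9485) (cross=-42.862)
θ=200°: ex = (C−B)/|BC| = (0.4010,-0.9161); ey = (0.9161,0.4010)
θ=200°: P = B + 1.12·ex + 3.26·ey = (-0.3232,-1.0869)
θ=218°: B = A + 4.00·(cos218°, sin218°) = (-3.1520, -2.4626)
θ=218°: |BD| = 8.5159
θ=218°: circle(B,5.00) ∩ circle(D,9.00): a=0.9700, h=4.9050
θ=218°:   candidates: C₊=(-3.6420,2.5133) cross=41.771; C₋=(-0.8051,-6.8776) cross=-41.771
θ=218°:   branch - wants cross < 0 → take C=(-0.8051,-6.8776) (cross=-41.771)
θ=218°: ex = (C−B)/|BC| = (0.4694,-0.8830); ey = (0.8830,0.4694)
θ=218°: P = B + 1.12·ex + 3.26·ey = (0.2522,-1.9214)
θ=289°: B = A + 4.00·(cos289°, sin289°) = (1.3023, -3.7821)
θ=289°: |BD| = 5.2894
θ=289°: circle(B,5.00) ∩ circle(D,9.00): a=-2.6490, h=4.2406
θ=289°:   candidates: C₊=(-3.5818,-2.7116) cross=22.430; C₋=(2.4826,-8.6408) cross=-22.430
θ=289°:   branch - wants cross < 0 → take C=(2.4826,-8.6408) (cross=-22.430)
θ=289°: ex = (C−B)/|BC| = (0.2361,-0.9717); ey = (0.9717,0.2361)
θ=289°: P = B + 1.12·ex + 3.26·ey = (4.7345,-4.1008)

θ=182°: -0.55 -0.26
θ=200°: -0.32 -1.09
θ=218°: 0.25 -1.92
θ=289°: 4.73 -4.10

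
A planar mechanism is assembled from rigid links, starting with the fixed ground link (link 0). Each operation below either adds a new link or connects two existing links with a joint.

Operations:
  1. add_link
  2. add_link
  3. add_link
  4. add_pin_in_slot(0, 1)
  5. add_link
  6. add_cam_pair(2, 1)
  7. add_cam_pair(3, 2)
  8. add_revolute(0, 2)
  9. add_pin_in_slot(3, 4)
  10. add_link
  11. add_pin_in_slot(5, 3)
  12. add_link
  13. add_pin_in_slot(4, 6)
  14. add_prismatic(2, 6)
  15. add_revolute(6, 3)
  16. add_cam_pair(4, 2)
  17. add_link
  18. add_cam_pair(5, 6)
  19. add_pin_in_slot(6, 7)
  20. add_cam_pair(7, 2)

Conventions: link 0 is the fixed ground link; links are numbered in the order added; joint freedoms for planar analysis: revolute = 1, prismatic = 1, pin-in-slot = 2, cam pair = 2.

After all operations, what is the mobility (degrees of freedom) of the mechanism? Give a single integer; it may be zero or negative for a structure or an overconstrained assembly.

link 0 = ground. State L|J1|J2 = 1|0|0
+link1  2|0|0
+link2  3|0|0
+link3  4|0|0
PS(0,1) f=2→J2  4|0|1
+link4  5|0|1
C(2,1) f=2→J2  5|0|2
C(3,2) f=2→J2  5|0|3
R(0,2) f=1→J1  5|1|3
PS(3,4) f=2→J2  5|1|4
+link5  6|1|4
PS(5,3) f=2→J2  6|1|5
+link6  7|1|5
PS(4,6) f=2→J2  7|1|6
P(2,6) f=1→J1  7|2|6
R(6,3) f=1→J1  7|3|6
C(4,2) f=2→J2  7|3|7
+link7  8|3|7
C(5,6) f=2→J2  8|3|8
PS(6,7) f=2→J2  8|3|9
C(7,2) f=2→J2  8|3|10
M = 3(8−1)−2·3−10 = 21−6−10 = 5

M = 5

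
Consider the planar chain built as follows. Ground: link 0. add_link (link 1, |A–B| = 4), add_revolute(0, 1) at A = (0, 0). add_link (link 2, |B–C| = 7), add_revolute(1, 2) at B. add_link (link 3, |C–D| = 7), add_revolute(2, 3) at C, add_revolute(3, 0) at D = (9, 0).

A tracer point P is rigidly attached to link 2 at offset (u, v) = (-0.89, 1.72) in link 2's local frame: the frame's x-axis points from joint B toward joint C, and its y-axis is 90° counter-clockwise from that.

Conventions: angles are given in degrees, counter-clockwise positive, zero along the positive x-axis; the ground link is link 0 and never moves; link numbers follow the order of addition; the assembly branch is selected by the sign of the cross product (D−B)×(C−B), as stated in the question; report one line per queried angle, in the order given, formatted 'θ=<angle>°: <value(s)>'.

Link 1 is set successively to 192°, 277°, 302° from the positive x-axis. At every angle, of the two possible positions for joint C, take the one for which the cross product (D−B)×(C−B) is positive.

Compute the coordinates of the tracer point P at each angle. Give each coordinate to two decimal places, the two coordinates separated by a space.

A=(0,0), D=(9.00,0)
θ=192°: B = A + 4.00·(cos192°, sin192°) = (-3.9126, -0.8316)
θ=192°: |BD| = 12.9393
θ=192°: circle(B,7.00) ∩ circle(D,7.00): a=6.4697, h=2.6727
θ=192°:   candidates: C₊=(2.3719,2.2514) cross=34.583; C₋=(2.7155,-3.0830) cross=-34.583
θ=192°:   branch + wants cross > 0 → take C=(2.3719,2.2514) (cross=34.583)
θ=192°: ex = (C−B)/|BC| = (0.8978,0.4404); ey = (-0.4404,0.8978)
θ=192°: P = B + -0.89·ex + 1.72·ey = (-5.4692,0.3206)
θ=277°: B = A + 4.00·(cos277°, sin277°) = (0.4875, -3.9702)
θ=277°: |BD| = 9.3928
θ=277°: circle(B,7.00) ∩ circle(D,7.00): a=4.6964, h=5.1907
θ=277°:   candidates: C₊=(2.5497,2.7191) cross=48.756; C₋=(6.9378,-6.6893) cross=-48.756
θ=277°:   branch + wants cross > 0 → take C=(2.5497,2.7191) (cross=48.756)
θ=277°: ex = (C−B)/|BC| = (0.2946,0.9556); ey = (-0.9556,0.2946)
θ=277°: P = B + -0.89·ex + 1.72·ey = (-1.4184,-4.3140)
θ=302°: B = A + 4.00·(cos302°, sin302°) = (2.1197, -3.3922)
θ=302°: |BD| = 7.6711
θ=302°: circle(B,7.00) ∩ circle(D,7.00): a=3.8356, h=5.8556
θ=302°:   candidates: C₊=(2.9704,3.5559) cross=44.919; C₋=(8.1492,-6.9481) cross=-44.919
θ=302°:   branch + wants cross > 0 → take C=(2.9704,3.5559) (cross=44.919)
θ=302°: ex = (C−B)/|BC| = (0.1215,0.9926); ey = (-0.9926,0.1215)
θ=302°: P = B + -0.89·ex + 1.72·ey = (0.3043,-4.0665)

θ=192°: -5.47 0.32
θ=277°: -1.42 -4.31
θ=302°: 0.30 -4.07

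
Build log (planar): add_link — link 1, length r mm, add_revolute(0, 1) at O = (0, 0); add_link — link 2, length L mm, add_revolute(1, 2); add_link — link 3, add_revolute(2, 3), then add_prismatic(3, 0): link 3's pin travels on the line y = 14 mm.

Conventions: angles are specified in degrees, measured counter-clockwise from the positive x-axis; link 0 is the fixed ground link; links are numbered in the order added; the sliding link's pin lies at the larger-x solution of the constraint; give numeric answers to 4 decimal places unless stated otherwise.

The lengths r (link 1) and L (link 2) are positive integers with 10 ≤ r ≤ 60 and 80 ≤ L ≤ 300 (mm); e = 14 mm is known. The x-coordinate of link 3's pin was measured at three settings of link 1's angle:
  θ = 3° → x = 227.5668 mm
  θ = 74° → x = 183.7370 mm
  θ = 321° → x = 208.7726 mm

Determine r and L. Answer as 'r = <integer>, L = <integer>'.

constraint per measurement: (x − r cos θ)² + (r sin θ − e)² = L²
subtracting the θ₁ and θ₂ equations cancels the r² and L² terms:
r = (x₁² − x₂²) / (2[(x₁cos θ₁ + e sin θ₁) − (x₂cos θ₂ + e sin θ₂)]) = 55.0000 → r = 55
L² = (x₁ − r cos θ₁)² + (r sin θ₁ − e)² = 29929.0091 → L = 173.0000 → L = 173
check at θ₃=321°: x = 208.7726 (printed 208.7726) ✓

r = 55, L = 173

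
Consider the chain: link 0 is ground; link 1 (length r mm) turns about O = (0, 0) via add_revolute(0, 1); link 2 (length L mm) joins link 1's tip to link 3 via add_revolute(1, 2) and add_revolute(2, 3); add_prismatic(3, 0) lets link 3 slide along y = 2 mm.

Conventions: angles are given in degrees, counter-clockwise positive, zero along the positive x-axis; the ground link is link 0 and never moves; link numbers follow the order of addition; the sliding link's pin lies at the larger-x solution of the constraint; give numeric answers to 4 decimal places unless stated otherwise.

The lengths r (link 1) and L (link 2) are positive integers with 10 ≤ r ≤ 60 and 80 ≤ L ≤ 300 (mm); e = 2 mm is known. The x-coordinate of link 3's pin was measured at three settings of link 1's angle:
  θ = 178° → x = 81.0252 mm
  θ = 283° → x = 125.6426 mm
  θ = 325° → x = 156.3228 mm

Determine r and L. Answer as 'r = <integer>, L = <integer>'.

constraint per measurement: (x − r cos θ)² + (r sin θ − e)² = L²
subtracting the θ₁ and θ₂ equations cancels the r² and L² terms:
r = (x₁² − x₂²) / (2[(x₁cos θ₁ + e sin θ₁) − (x₂cos θ₂ + e sin θ₂)]) = 43.0000 → r = 43
L² = (x₁ − r cos θ₁)² + (r sin θ₁ − e)² = 15376.0027 → L = 124.0000 → L = 124
check at θ₃=325°: x = 156.3228 (printed 156.3228) ✓

r = 43, L = 124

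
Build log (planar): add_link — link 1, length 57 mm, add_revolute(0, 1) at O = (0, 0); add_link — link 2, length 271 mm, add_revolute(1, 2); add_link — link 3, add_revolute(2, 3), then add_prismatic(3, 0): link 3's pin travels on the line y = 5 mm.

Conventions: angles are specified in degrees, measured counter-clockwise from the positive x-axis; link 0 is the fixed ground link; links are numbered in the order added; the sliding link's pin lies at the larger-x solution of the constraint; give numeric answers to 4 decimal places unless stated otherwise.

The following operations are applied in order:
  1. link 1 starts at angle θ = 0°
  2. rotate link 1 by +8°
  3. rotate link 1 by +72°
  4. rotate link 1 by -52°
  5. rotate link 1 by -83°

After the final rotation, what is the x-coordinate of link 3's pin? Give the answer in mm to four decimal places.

geometry: r = 57 mm, L = 271 mm, e = 5 mm; θ starts at 0°
rotate link 1 by +8°: θ ← 0° +8° = 8°
rotate link 1 by +72°: θ ← 8° +72° = 80°
rotate link 1 by -52°: θ ← 80° -52° = 28°
rotate link 1 by -83°: θ ← 28° -83° = -55°
crank pin P = (r cos θ, r sin θ) = (32.693857, -46.691667)
h = r sin θ − e = -46.691667 − 5 = -51.691667
x = r cos θ + √(L² − h²) = 32.693857 + 266.024382 = 298.718238

298.7182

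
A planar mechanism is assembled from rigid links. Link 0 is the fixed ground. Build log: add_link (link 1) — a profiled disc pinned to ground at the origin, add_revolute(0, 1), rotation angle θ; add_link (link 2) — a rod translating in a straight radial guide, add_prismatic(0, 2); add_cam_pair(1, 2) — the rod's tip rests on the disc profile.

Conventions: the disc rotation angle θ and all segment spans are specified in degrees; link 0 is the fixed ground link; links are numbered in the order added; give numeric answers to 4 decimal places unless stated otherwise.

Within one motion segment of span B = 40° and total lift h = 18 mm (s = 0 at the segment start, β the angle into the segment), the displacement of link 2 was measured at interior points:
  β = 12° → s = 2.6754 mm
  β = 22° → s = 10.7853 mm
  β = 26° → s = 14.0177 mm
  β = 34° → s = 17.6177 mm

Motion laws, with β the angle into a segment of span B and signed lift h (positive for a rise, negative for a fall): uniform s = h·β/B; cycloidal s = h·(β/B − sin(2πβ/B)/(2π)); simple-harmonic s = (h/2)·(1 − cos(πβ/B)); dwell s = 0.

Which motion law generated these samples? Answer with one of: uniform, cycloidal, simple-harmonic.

candidates at β/B = r: uniform s = h·r (linear in β); cycloidal s = h·(r − sin(2πr)/(2π)); simple-harmonic s = (h/2)(1 − cos(πr))
β=12°: printed 2.6754 | uniform 5.4000, cycloidal 2.6754, simple-harmonic 3.7099
β=22°: printed 10.7853 | uniform 9.9000, cycloidal 10.7853, simple-harmonic 10.4079
β=26°: printed 14.0177 | uniform 11.7000, cycloidal 14.0177, simple-harmonic 13.0859
β=34°: printed 17.6177 | uniform 15.3000, cycloidal 17.6177, simple-harmonic 17.0191
only one law matches every sample → cycloidal

cycloidal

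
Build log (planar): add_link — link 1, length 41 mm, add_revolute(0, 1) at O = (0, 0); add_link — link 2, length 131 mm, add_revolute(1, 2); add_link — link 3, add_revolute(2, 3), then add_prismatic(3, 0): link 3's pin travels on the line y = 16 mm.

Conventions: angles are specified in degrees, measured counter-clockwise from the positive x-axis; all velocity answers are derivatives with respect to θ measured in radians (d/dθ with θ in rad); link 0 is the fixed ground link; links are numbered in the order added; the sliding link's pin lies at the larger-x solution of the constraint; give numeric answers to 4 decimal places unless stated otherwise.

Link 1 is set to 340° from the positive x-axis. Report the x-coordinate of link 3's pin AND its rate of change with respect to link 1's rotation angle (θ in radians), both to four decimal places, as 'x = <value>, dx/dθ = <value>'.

geometry: r = 41 mm, L = 131 mm, e = 16 mm
crank pin P = (r cos θ, r sin θ) = (38.527397, -14.022826)
h = r sin θ − e = -14.022826 − 16 = -30.022826
x = r cos θ + √(L² − h²) = 38.527397 + 127.513254 = 166.040651
dx/dθ = −r sin θ − h·r cos θ/√(L² − h²) (θ in radians; h = -30.022826) = 23.094050

x = 166.0407, dx/dθ = 23.0941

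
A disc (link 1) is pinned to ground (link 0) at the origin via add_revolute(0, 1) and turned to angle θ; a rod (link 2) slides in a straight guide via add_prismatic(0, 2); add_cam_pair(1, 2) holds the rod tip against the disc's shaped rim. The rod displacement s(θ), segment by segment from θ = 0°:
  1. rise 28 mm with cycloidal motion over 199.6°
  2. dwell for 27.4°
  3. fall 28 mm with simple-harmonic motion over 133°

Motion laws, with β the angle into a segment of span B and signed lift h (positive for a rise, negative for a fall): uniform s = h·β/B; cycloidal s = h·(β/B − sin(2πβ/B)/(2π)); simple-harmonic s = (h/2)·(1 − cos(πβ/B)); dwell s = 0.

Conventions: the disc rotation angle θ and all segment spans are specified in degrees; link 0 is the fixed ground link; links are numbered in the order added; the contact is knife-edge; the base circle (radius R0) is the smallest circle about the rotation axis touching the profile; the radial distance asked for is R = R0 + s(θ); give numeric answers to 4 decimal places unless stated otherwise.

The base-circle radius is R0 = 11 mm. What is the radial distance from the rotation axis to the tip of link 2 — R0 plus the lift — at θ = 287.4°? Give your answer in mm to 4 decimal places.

segment 1 (0° to 199.6°, cycloidal, h = 28) is passed completely: s = 0.0000 + (28) = 28.0000
segment 2 (199.6° to 227°, dwell): s unchanged at 28.0000
θ = 287.4° falls in segment 3 (227° to 360°, simple-harmonic, h = -28): β = 287.4 − 227 = 60.4°, B = 133°; Δs = -28/2·(1 − cos(π·0.4541)) = -11.9897; s = 28.0000 − 11.9897 = 16.0103
R = R0 + s = 11 + 16.0103 = 27.0103

27.0103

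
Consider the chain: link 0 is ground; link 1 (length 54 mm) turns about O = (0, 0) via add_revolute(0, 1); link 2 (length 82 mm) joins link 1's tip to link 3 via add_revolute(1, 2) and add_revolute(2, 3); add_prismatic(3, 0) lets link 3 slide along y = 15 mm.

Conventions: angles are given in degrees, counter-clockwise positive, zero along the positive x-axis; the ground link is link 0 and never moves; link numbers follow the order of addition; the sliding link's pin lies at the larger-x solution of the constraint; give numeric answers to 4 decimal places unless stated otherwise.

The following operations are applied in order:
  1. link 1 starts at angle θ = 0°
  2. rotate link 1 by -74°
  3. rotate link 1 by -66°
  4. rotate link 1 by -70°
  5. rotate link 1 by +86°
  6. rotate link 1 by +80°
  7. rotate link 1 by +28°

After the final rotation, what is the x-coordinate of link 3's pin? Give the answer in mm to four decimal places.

geometry: r = 54 mm, L = 82 mm, e = 15 mm; θ starts at 0°
rotate link 1 by -74°: θ ← 0° -74° = -74°
rotate link 1 by -66°: θ ← -74° -66° = -140°
rotate link 1 by -70°: θ ← -140° -70° = -210°
rotate link 1 by +86°: θ ← -210° +86° = -124°
rotate link 1 by +80°: θ ← -124° +80° = -44°
rotate link 1 by +28°: θ ← -44° +28° = -16°
crank pin P = (r cos θ, r sin θ) = (51.908132, -14.884417)
h = r sin θ − e = -14.884417 − 15 = -29.884417
x = r cos θ + √(L² − h²) = 51.908132 + 76.360472 = 128.268603

128.2686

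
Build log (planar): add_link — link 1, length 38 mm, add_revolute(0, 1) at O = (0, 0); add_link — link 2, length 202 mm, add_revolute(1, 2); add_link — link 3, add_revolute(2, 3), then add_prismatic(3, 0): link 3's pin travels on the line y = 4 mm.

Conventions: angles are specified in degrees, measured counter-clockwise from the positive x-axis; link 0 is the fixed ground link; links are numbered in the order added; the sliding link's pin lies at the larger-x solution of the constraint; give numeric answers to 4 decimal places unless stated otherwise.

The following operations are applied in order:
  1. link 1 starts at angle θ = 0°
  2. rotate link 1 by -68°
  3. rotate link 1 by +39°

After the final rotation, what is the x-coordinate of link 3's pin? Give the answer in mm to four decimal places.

geometry: r = 38 mm, L = 202 mm, e = 4 mm; θ starts at 0°
rotate link 1 by -68°: θ ← 0° -68° = -68°
rotate link 1 by +39°: θ ← -68° +39° = -29°
crank pin P = (r cos θ, r sin θ) = (33.235549, -18.422766)
h = r sin θ − e = -18.422766 − 4 = -22.422766
x = r cos θ + √(L² − h²) = 33.235549 + 200.751637 = 233.987185

233.9872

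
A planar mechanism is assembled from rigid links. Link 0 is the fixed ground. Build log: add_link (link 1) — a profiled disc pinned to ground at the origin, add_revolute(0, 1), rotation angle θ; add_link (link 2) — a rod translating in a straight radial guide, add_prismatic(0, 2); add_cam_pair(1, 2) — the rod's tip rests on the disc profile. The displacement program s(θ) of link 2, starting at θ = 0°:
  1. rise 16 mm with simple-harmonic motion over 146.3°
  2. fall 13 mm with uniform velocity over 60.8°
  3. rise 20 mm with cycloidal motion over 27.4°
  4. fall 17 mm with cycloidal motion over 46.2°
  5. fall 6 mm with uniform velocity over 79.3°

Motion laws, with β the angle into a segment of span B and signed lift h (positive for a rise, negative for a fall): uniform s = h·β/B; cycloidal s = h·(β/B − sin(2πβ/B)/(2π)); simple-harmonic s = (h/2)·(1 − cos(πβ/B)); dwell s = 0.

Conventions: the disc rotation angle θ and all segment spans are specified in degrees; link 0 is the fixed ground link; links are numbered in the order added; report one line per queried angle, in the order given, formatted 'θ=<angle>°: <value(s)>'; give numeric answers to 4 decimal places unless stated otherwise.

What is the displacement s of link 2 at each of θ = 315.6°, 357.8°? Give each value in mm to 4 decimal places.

seg 1 [0°–146.3°] simple-harmonic, h=16: full span → s += 16 → s = 16.0000
seg 2 [146.3°–207.1°] uniform, h=-13: full span → s += -13 → s = 3.0000
seg 3 [207.1°–234.5°] cycloidal, h=20: full span → s += 20 → s = 23.0000
seg 4 [234.5°–280.7°] cycloidal, h=-17: full span → s += -17 → s = 6.0000
seg 5 [280.7°–360°] uniform, h=-6: θ=315.6° here. β=34.9, B=79.3. -6·34.9/79.3 = -2.6406 → s = 3.3594
seg 5 [280.7°–360°] uniform, h=-6: θ=357.8° here. β=77.1, B=79.3. -6·77.1/79.3 = -5.8335 → s = 0.1665

θ=315.6°: 3.3594
θ=357.8°: 0.1665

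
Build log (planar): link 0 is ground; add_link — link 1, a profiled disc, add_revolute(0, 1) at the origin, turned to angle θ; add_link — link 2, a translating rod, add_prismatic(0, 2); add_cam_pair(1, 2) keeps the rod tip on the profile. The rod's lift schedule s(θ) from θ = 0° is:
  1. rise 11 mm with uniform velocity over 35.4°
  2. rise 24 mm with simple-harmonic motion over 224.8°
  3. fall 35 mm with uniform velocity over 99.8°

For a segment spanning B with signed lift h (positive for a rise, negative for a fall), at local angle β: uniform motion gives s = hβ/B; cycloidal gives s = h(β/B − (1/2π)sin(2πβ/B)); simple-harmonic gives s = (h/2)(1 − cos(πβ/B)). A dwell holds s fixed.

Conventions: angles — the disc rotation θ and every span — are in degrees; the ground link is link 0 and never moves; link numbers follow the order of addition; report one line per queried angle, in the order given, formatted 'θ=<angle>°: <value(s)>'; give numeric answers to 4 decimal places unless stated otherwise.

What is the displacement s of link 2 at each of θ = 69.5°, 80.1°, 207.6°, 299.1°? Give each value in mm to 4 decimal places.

seg 1 [0°–35.4°] uniform, h=11: full span → s += 11 → s = 11.0000
seg 2 [35.4°–260.2°] simple-harmonic, h=24: θ=69.5° here. β=34.1, B=224.8. 24/2·(1 − cos(π·0.1517)) = 1.3370 → s = 12.3370
seg 2 [35.4°–260.2°] simple-harmonic, h=24: θ=80.1° here. β=44.7, B=224.8. 24/2·(1 − cos(π·0.1988)) = 2.2662 → s = 13.2662
seg 2 [35.4°–260.2°] simple-harmonic, h=24: θ=207.6° here. β=172.2, B=224.8. 24/2·(1 − cos(π·0.7660)) = 20.9013 → s = 31.9013
seg 2 [35.4°–260.2°] simple-harmonic, h=24: full span → s += 24 → s = 35.0000
seg 3 [260.2°–360°] uniform, h=-35: θ=299.1° here. β=38.9, B=99.8. -35·38.9/99.8 = -13.6423 → s = 21.3577

θ=69.5°: 12.3370
θ=80.1°: 13.2662
θ=207.6°: 31.9013
θ=299.1°: 21.3577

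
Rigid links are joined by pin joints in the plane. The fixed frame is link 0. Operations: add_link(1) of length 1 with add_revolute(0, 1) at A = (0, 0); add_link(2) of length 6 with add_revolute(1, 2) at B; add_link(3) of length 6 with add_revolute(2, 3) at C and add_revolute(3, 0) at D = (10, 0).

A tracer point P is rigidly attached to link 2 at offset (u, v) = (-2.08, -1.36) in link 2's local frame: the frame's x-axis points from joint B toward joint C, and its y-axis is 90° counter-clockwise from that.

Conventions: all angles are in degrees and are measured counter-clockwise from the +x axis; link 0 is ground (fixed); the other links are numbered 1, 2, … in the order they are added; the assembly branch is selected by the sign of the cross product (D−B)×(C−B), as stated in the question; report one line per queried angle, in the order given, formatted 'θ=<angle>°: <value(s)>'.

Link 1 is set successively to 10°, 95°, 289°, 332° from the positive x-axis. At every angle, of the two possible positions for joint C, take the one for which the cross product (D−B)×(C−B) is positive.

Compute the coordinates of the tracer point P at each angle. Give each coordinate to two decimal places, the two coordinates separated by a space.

A=(0,0), D=(10.00,0)
θ=10°: B = A + 1.00·(cos10°, sin10°) = (0.9848, 0.1736)
θ=10°: |BD| = 9.0169
θ=10°: circle(B,6.00) ∩ circle(D,6.00): a=4.5084, h=3.9590
θ=10°:   candidates: C₊=(5.5686,4.0451) cross=35.698; C₋=(5.4162,-3.8715) cross=-35.698
θ=10°:   branch + wants cross > 0 → take C=(5.5686,4.0451) (cross=35.698)
θ=10°: ex = (C−B)/|BC| = (0.7640,0.6452); ey = (-0.6452,0.7640)
θ=10°: P = B + -2.08·ex + -1.36·ey = (0.2733,-2.2075)
θ=95°: B = A + 1.00·(cos95°, sin95°) = (-0.0872, 0.9962)
θ=95°: |BD| = 10.1362
θ=95°: circle(B,6.00) ∩ circle(D,6.00): a=5.0681, h=3.2116
θ=95°:   candidates: C₊=(5.2721,3.6941) cross=32.553; C₋=(4.6408,-2.6979) cross=-32.553
θ=95°:   branch + wants cross > 0 → take C=(5.2721,3.6941) (cross=32.553)
θ=95°: ex = (C−B)/|BC| = (0.8932,0.4497); ey = (-0.4497,0.8932)
θ=95°: P = B + -2.08·ex + -1.36·ey = (-1.3335,-1.1538)
θ=289°: B = A + 1.00·(cos289°, sin289°) = (0.3256, -0.9455)
θ=289°: |BD| = 9.7205
θ=289°: circle(B,6.00) ∩ circle(D,6.00): a=4.8603, h=3.5182
θ=289°:   candidates: C₊=(4.8206,3.0288) cross=34.199; C₋=(5.5050,-3.9743) cross=-34.199
θ=289°:   branch + wants cross > 0 → take C=(4.8206,3.0288) (cross=34.199)
θ=289°: ex = (C−B)/|BC| = (0.7492,0.6624); ey = (-0.6624,0.7492)
θ=289°: P = B + -2.08·ex + -1.36·ey = (-0.3319,-3.3421)
θ=332°: B = A + 1.00·(cos332°, sin332°) = (0.8829, -0.4695)
θ=332°: |BD| = 9.1291
θ=332°: circle(B,6.00) ∩ circle(D,6.00): a=4.5646, h=3.8942
θ=332°:   candidates: C₊=(5.2412,3.6543) cross=35.551; C₋=(5.6417,-4.1238) cross=-35.551
θ=332°:   branch + wants cross > 0 → take C=(5.2412,3.6543) (cross=35.551)
θ=332°: ex = (C−B)/|BC| = (0.7264,0.6873); ey = (-0.6873,0.7264)
θ=332°: P = B + -2.08·ex + -1.36·ey = (0.3068,-2.8869)

θ=10°: 0.27 -2.21
θ=95°: -1.33 -1.15
θ=289°: -0.33 -3.34
θ=332°: 0.31 -2.89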